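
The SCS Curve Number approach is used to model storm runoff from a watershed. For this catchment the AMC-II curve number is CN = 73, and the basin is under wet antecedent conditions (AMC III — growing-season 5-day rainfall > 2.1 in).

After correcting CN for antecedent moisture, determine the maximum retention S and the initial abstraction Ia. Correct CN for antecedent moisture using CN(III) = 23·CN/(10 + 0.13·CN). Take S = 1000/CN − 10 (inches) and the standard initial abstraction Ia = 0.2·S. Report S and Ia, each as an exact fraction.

S = 2700/1679 in ≈ 1.608 in; Ia = 540/1679 in ≈ 0.322 in

Adjust CN=73 to AMC III: 23·73/(10 + 0.13·73) → 1679 ÷ (1949/100) = 167900/1949 ≈ 86.147
Retention S: 1000/CN − 10 with CN=86.147 → S = 2700/1679 ≈ 1.608 in
Ia = 0.2·(2700/1679) = 540/1679 in ≈ 0.322 in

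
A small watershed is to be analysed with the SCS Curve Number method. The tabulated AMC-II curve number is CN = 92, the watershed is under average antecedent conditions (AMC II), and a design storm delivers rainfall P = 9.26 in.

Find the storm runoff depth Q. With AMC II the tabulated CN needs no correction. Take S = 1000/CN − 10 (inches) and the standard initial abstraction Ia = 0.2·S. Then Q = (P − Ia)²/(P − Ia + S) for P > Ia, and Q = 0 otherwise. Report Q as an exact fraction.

Q = 109181601/13166350 in ≈ 8.292 in

Average conditions: CN = 92 (no AMC adjustment).
S = 1000/92 − 10 = 20/23 in ≈ 0.870 in
Initial abstraction Ia = S/5 = (20/23)/5 = 4/23 ≈ 0.174 in
Since P=9.260 > Ia=0.174: effective rainfall P−Ia = 10449/1150 in
Runoff Q = (P−Ia)²/(P−Ia+S) = (9.086)²/(9.086+0.870) = 109181601/13166350 ≈ 8.292 in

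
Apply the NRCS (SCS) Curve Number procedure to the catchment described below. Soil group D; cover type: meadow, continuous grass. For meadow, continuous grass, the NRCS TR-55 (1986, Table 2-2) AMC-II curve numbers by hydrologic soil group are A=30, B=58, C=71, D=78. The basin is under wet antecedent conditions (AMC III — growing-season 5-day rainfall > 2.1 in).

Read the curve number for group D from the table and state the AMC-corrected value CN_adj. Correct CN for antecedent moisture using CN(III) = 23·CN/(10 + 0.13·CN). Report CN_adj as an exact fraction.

CN_adj = 89700/1007 ≈ 89.076

NRCS table: meadow, continuous grass, soil group D → CN(II) = 78
Adjust CN=78 to AMC III: 23·78/(10 + 0.13·78) → 1794 ÷ (1007/50) = 89700/1007 ≈ 89.076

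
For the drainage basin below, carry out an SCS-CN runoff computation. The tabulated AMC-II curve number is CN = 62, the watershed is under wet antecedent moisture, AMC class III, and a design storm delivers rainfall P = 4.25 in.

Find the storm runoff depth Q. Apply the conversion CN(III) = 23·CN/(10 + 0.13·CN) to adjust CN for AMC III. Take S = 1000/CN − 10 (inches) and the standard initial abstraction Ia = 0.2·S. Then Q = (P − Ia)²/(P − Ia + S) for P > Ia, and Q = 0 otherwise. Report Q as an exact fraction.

Q = 112381201/51909252 in ≈ 2.165 in

Adjust CN=62 to AMC III: 23·62/(10 + 0.13·62) → 1426 ÷ (903/50) = 71300/903 ≈ 78.959
S = 1000/(71300/903) − 10 = 1900/713 in ≈ 2.665 in
Ia = 0.2S: 0.2·2.665 = 0.533 in (exactly 380/713)
Since P=4.250 > Ia=0.533: effective rainfall P−Ia = 10601/2852 in
Q = (10601/2852)²/((10601/2852) + 1900/713) = (112381201/8133904)/(18201/2852) = 112381201/51909252 in ≈ 2.165 in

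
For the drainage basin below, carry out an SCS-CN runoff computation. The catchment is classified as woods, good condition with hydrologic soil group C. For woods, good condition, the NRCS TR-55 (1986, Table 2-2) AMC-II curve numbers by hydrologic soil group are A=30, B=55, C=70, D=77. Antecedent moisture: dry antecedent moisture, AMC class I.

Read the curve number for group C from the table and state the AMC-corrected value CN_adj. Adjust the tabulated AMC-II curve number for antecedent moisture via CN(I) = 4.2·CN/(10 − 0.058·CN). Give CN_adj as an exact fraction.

NRCS table: woods, good condition, soil group C → CN(II) = 70
CN(I) from CN(II)=70: (4.2·70)/(10 − 0.058·70) = 4900/99 ≈ 49.495

CN_adj = 4900/99 ≈ 49.495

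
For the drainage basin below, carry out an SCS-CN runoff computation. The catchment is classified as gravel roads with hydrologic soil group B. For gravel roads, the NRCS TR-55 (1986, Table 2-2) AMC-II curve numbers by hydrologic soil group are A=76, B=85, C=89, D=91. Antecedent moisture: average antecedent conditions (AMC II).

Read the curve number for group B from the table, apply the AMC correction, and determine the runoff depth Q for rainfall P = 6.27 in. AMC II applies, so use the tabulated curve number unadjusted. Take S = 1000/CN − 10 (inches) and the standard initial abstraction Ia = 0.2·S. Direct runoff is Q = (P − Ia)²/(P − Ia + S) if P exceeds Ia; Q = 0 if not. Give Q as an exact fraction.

NRCS table: gravel roads, soil group B → CN(II) = 85
AMC II — tabulated CN = 85 applies directly.
Max retention: S = 1000/85 − 10 = 30/17 in (≈ 1.765 in)
Initial abstraction Ia = S/5 = (30/17)/5 = 6/17 ≈ 0.353 in
P − Ia = 6.270 − 0.353 = 10059/1700 ≈ 5.917 in (> 0, runoff occurs)
Runoff Q = (P−Ia)²/(P−Ia+S) = (5.917)²/(5.917+1.765) = 11242609/2466700 ≈ 4.558 in

Q = 11242609/2466700 in ≈ 4.558 in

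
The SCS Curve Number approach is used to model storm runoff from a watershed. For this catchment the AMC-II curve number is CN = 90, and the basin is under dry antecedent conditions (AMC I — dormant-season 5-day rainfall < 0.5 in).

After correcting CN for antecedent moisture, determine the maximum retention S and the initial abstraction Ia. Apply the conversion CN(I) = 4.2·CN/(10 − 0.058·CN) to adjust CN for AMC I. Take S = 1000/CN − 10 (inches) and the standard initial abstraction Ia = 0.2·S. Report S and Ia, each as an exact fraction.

Adjust CN=90 to AMC I: 4.2·90/(10 − 0.058·90) → 378 ÷ (239/50) = 18900/239 ≈ 79.079
S = 1000/(18900/239) − 10 = 500/189 in ≈ 2.646 in
Ia = 0.2S: 0.2·2.646 = 0.529 in (exactly 100/189)

S = 500/189 in ≈ 2.646 in; Ia = 100/189 in ≈ 0.529 in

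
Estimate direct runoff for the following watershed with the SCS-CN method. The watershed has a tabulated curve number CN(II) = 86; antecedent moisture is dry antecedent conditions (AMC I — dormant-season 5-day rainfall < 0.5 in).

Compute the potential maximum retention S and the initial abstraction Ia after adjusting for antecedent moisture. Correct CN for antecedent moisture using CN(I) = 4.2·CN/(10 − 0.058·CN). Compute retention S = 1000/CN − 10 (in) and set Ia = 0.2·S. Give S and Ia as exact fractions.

S = 500/129 in ≈ 3.876 in; Ia = 100/129 in ≈ 0.775 in

Adjust CN=86 to AMC I: 4.2·86/(10 − 0.058·86) → (1806/5) ÷ (1253/250) = 12900/179 ≈ 72.067
S = 1000/(12900/179) − 10 = 500/129 in ≈ 3.876 in
Ia = 0.2·(500/129) = 100/129 in ≈ 0.775 in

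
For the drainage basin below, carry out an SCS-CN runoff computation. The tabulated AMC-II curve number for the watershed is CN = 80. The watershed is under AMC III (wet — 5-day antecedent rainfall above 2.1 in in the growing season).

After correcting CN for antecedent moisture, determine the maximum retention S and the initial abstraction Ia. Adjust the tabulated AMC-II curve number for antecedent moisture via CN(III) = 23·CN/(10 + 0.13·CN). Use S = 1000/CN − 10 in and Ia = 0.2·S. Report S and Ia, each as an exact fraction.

Adjust CN=80 to AMC III: 23·80/(10 + 0.13·80) → 1840 ÷ (102/5) = 4600/51 ≈ 90.196
Retention S: 1000/CN − 10 with CN=90.196 → S = 25/23 ≈ 1.087 in
Ia = 0.2·(25/23) = 5/23 in ≈ 0.217 in

S = 25/23 in ≈ 1.087 in; Ia = 5/23 in ≈ 0.217 in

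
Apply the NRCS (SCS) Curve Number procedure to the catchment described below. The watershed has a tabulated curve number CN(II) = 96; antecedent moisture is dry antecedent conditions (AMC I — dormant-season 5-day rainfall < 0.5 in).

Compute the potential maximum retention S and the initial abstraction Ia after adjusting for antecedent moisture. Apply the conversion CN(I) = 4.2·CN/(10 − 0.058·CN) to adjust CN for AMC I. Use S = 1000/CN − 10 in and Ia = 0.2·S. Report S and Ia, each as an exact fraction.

S = 125/126 in ≈ 0.992 in; Ia = 25/126 in ≈ 0.198 in

CN(I) from CN(II)=96: (4.2·96)/(10 − 0.058·96) = 25200/277 ≈ 90.975
Max retention: S = 1000/(25200/277) − 10 = 125/126 in (≈ 0.992 in)
Initial abstraction Ia = S/5 = (125/126)/5 = 25/126 ≈ 0.198 in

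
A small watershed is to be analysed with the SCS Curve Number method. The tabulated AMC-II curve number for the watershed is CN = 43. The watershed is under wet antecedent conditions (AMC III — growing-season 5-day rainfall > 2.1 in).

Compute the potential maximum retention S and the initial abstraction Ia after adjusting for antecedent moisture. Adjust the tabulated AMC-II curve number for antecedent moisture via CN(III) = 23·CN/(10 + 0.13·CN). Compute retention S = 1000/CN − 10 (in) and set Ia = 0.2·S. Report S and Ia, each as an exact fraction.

S = 5700/989 in ≈ 5.763 in; Ia = 1140/989 in ≈ 1.153 in

CN(III) from CN(II)=43: (23·43)/(10 + 0.13·43) = 98900/1559 ≈ 63.438
S = 1000/(98900/1559) − 10 = 5700/989 in ≈ 5.763 in
Ia = 0.2S: 0.2·5.763 = 1.153 in (exactly 1140/989)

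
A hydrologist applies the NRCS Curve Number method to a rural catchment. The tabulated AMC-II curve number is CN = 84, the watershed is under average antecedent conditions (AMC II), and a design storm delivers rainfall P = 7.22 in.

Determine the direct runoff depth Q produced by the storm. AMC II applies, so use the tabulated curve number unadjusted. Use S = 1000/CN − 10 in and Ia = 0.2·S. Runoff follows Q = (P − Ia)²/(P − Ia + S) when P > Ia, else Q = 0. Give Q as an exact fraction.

Q = 51566761/9640050 in ≈ 5.349 in

AMC II — tabulated CN = 84 applies directly.
S = 1000/84 − 10 = 40/21 in ≈ 1.905 in
Ia = 0.2·(40/21) = 8/21 in ≈ 0.381 in
P − Ia = 7.220 − 0.381 = 7181/1050 ≈ 6.839 in (> 0, runoff occurs)
Q: (7181/1050)² ÷ (9181/1050) = 51566761/9640050 in (≈ 5.349 in)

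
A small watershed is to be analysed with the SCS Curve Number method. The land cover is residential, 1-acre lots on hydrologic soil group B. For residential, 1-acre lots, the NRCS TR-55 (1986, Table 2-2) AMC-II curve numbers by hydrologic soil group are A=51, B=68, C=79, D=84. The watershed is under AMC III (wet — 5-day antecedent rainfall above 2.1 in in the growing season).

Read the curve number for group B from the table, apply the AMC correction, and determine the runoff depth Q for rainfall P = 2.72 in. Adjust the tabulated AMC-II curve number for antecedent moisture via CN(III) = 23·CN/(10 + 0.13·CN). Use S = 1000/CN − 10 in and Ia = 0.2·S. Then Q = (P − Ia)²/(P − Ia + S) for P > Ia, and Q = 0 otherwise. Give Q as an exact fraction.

Q = 127554436/104074425 in ≈ 1.226 in

NRCS table: residential, 1-acre lots, soil group B → CN(II) = 68
Adjust CN=68 to AMC III: 23·68/(10 + 0.13·68) → 1564 ÷ (471/25) = 39100/471 ≈ 83.015
Retention S: 1000/CN − 10 with CN=83.015 → S = 800/391 ≈ 2.046 in
Ia = 0.2S: 0.2·2.046 = 0.409 in (exactly 160/391)
Since P=2.720 > Ia=0.409: effective rainfall P−Ia = 22588/9775 in
Q = (22588/9775)²/((22588/9775) + 800/391) = (510217744/95550625)/(42588/9775) = 127554436/104074425 in ≈ 1.226 in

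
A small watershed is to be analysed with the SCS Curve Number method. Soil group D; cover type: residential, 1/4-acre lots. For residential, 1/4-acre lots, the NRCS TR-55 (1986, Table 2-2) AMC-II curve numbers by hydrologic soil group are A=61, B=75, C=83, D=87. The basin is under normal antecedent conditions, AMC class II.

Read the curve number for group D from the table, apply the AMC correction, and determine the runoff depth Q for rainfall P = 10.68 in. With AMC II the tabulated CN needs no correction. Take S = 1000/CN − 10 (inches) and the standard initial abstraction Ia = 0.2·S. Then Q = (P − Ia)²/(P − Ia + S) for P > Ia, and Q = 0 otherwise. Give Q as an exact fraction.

Q = 509811241/56178075 in ≈ 9.075 in

NRCS table: residential, 1/4-acre lots, soil group D → CN(II) = 87
AMC II — tabulated CN = 87 applies directly.
Retention S: 1000/CN − 10 with CN=87.000 → S = 130/87 ≈ 1.494 in
Ia = 0.2·(130/87) = 26/87 in ≈ 0.299 in
Excess rainfall: 10.680 − 0.299 = 10.381 in; P > Ia so Q > 0
Q = (22579/2175)²/((22579/2175) + 130/87) = (509811241/4730625)/(25829/2175) = 509811241/56178075 in ≈ 9.075 in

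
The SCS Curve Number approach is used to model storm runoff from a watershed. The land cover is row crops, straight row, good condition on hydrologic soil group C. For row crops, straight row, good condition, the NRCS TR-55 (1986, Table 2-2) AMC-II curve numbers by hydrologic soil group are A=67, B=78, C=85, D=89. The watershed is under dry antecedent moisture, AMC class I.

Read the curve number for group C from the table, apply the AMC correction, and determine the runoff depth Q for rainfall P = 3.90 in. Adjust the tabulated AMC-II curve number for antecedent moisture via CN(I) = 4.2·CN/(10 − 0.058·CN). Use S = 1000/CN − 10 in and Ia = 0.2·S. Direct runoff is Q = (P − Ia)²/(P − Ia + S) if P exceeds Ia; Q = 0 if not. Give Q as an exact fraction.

NRCS table: row crops, straight row, good condition, soil group C → CN(II) = 85
Dry (AMC I): CN(I) = 4.2·85/(10 − 0.058·85) = 357/(507/100) = 11900/169 ≈ 70.414
Retention S: 1000/CN − 10 with CN=70.414 → S = 500/119 ≈ 4.202 in
Ia = 0.2S: 0.2·4.202 = 0.840 in (exactly 100/119)
Since P=3.900 > Ia=0.840: effective rainfall P−Ia = 3641/1190 in
Runoff Q = (P−Ia)²/(P−Ia+S) = (3.060)²/(3.060+4.202) = 13256881/10282790 ≈ 1.289 in

Q = 13256881/10282790 in ≈ 1.289 in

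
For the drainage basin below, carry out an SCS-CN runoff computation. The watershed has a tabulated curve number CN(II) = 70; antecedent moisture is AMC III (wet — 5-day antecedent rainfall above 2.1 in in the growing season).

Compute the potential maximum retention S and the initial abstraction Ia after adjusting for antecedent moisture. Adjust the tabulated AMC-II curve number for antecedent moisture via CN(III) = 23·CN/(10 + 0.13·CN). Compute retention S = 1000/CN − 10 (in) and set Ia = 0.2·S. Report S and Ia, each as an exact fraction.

S = 300/161 in ≈ 1.863 in; Ia = 60/161 in ≈ 0.373 in

Adjust CN=70 to AMC III: 23·70/(10 + 0.13·70) → 1610 ÷ (191/10) = 16100/191 ≈ 84.293
S = 1000/(16100/191) − 10 = 300/161 in ≈ 1.863 in
Ia = 0.2S: 0.2·1.863 = 0.373 in (exactly 60/161)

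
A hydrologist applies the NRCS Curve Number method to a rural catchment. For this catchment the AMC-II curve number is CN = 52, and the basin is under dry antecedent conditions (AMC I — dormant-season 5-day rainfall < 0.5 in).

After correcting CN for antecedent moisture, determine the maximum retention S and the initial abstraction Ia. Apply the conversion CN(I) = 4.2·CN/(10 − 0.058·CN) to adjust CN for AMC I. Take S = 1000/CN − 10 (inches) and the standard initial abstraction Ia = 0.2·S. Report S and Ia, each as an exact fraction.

S = 2000/91 in ≈ 21.978 in; Ia = 400/91 in ≈ 4.396 in

Adjust CN=52 to AMC I: 4.2·52/(10 − 0.058·52) → (1092/5) ÷ (873/125) = 9100/291 ≈ 31.271
S = 1000/(9100/291) − 10 = 2000/91 in ≈ 21.978 in
Ia = 0.2·(2000/91) = 400/91 in ≈ 4.396 in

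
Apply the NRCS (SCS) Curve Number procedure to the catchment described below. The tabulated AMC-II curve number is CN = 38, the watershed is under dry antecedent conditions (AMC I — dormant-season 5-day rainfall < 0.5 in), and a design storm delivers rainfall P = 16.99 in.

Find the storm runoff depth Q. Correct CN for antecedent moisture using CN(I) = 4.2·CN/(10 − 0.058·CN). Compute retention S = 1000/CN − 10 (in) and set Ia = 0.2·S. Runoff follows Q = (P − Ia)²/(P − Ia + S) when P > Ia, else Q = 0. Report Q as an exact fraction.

Q = 135351145801/76524249900 in ≈ 1.769 in

CN(I) from CN(II)=38: (4.2·38)/(10 − 0.058·38) = 39900/1949 ≈ 20.472
Max retention: S = 1000/(39900/1949) − 10 = 15500/399 in (≈ 38.847 in)
Ia = 0.2·(15500/399) = 3100/399 in ≈ 7.769 in
Excess rainfall: 16.990 − 7.769 = 9.221 in; P > Ia so Q > 0
Runoff Q = (P−Ia)²/(P−Ia+S) = (9.221)²/(9.221+38.847) = 135351145801/76524249900 ≈ 1.769 in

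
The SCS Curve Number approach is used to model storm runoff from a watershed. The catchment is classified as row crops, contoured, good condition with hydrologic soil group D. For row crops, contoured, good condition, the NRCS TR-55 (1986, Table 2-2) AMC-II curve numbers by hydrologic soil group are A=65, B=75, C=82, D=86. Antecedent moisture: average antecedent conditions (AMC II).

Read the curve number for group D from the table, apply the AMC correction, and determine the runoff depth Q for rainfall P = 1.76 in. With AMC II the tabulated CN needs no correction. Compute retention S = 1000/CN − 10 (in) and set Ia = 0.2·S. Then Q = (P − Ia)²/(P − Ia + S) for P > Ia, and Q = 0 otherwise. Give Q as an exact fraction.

NRCS table: row crops, contoured, good condition, soil group D → CN(II) = 86
Average conditions: CN = 86 (no AMC adjustment).
S = 1000/86 − 10 = 70/43 in ≈ 1.628 in
Ia = 0.2·(70/43) = 14/43 in ≈ 0.326 in
P − Ia = 1.760 − 0.326 = 1542/1075 ≈ 1.434 in (> 0, runoff occurs)
Q = (1542/1075)²/((1542/1075) + 70/43) = (2377764/1155625)/(3292/1075) = 594441/884725 in ≈ 0.672 in

Q = 594441/884725 in ≈ 0.672 in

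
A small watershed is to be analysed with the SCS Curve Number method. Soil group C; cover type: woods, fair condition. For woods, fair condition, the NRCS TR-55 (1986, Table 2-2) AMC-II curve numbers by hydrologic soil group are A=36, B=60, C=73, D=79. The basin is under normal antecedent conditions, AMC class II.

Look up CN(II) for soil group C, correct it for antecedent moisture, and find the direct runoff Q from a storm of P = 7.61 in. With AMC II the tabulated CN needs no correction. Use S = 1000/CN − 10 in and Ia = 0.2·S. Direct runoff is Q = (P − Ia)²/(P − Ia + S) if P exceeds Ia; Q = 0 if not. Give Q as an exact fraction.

Q = 2515323409/563216900 in ≈ 4.466 in

NRCS table: woods, fair condition, soil group C → CN(II) = 73
Average conditions: CN = 73 (no AMC adjustment).
Retention S: 1000/CN − 10 with CN=73.000 → S = 270/73 ≈ 3.699 in
Ia = 0.2·(270/73) = 54/73 in ≈ 0.740 in
Since P=7.610 > Ia=0.740: effective rainfall P−Ia = 50153/7300 in
Q = (50153/7300)²/((50153/7300) + 270/73) = (2515323409/53290000)/(77153/7300) = 2515323409/563216900 in ≈ 4.466 in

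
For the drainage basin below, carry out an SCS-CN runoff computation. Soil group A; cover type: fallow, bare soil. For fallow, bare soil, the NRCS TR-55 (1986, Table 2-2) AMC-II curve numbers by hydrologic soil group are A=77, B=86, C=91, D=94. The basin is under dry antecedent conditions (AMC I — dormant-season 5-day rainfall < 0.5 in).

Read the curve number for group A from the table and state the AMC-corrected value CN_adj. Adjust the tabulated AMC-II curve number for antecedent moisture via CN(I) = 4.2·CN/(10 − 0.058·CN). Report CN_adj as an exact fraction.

NRCS table: fallow, bare soil, soil group A → CN(II) = 77
Dry (AMC I): CN(I) = 4.2·77/(10 − 0.058·77) = (1617/5)/(2767/500) = 161700/2767 ≈ 58.439

CN_adj = 161700/2767 ≈ 58.439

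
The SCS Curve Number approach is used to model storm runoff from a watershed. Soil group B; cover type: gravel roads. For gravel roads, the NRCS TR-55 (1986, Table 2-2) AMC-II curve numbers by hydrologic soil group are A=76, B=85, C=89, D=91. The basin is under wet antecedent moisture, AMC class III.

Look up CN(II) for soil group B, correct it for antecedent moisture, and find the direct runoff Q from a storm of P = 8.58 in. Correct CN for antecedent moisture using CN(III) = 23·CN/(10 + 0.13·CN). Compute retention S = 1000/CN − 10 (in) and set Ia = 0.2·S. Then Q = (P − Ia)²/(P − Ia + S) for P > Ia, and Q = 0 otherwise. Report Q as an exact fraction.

Q = 3015437569/390433050 in ≈ 7.723 in

NRCS table: gravel roads, soil group B → CN(II) = 85
Wet (AMC III): CN(III) = 23·85/(10 + 0.13·85) = 1955/(421/20) = 39100/421 ≈ 92.874
S = 1000/(39100/421) − 10 = 300/391 in ≈ 0.767 in
Ia = 0.2S: 0.2·0.767 = 0.153 in (exactly 60/391)
Excess rainfall: 8.580 − 0.153 = 8.427 in; P > Ia so Q > 0
Q: (164739/19550)² ÷ (179739/19550) = 3015437569/390433050 in (≈ 7.723 in)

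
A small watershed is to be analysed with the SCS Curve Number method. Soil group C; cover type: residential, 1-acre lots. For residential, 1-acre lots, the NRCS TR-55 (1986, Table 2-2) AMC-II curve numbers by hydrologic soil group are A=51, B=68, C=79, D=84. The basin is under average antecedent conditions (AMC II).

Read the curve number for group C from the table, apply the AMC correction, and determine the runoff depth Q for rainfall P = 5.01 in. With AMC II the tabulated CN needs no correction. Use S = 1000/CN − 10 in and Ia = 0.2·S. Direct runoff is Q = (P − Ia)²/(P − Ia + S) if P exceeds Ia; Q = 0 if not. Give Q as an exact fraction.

Q = 417224547/148464700 in ≈ 2.810 in

NRCS table: residential, 1-acre lots, soil group C → CN(II) = 79
AMC II — tabulated CN = 79 applies directly.
S = 1000/79 − 10 = 210/79 in ≈ 2.658 in
Ia = 0.2·(210/79) = 42/79 in ≈ 0.532 in
P − Ia = 5.010 − 0.532 = 35379/7900 ≈ 4.478 in (> 0, runoff occurs)
Q: (35379/7900)² ÷ (56379/7900) = 417224547/148464700 in (≈ 2.810 in)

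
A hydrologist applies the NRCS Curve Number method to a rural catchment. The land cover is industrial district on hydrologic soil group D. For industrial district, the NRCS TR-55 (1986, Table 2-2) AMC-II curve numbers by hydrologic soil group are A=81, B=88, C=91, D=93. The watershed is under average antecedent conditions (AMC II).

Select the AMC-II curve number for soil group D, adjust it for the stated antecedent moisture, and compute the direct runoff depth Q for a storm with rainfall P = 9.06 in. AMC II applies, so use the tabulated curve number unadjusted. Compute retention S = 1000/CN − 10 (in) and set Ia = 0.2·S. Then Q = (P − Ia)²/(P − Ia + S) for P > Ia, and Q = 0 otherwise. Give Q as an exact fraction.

Q = 1716362041/208919850 in ≈ 8.215 in

NRCS table: industrial district, soil group D → CN(II) = 93
AMC II — tabulated CN = 93 applies directly.
Retention S: 1000/CN − 10 with CN=93.000 → S = 70/93 ≈ 0.753 in
Ia = 0.2·(70/93) = 14/93 in ≈ 0.151 in
Excess rainfall: 9.060 − 0.151 = 8.909 in; P > Ia so Q > 0
Q: (41429/4650)² ÷ (44929/4650) = 1716362041/208919850 in (≈ 8.215 in)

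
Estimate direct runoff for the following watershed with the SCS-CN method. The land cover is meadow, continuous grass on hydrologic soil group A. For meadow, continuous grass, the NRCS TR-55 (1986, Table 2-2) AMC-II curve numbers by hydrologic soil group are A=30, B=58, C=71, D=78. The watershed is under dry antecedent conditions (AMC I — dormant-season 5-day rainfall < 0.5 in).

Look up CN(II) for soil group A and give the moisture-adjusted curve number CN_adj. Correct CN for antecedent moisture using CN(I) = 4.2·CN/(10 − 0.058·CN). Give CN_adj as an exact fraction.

NRCS table: meadow, continuous grass, soil group A → CN(II) = 30
CN(I) from CN(II)=30: (4.2·30)/(10 − 0.058·30) = 900/59 ≈ 15.254

CN_adj = 900/59 ≈ 15.254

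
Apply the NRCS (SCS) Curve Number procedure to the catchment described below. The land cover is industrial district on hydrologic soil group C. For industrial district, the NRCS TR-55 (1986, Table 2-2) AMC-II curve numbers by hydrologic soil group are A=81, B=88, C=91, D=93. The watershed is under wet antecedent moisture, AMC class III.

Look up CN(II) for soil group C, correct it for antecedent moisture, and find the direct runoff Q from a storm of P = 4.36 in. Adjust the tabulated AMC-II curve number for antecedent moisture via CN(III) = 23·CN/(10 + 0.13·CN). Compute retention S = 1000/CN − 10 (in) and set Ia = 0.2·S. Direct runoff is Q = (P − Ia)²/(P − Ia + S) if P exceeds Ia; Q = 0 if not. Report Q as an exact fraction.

NRCS table: industrial district, soil group C → CN(II) = 91
Wet (AMC III): CN(III) = 23·91/(10 + 0.13·91) = 2093/(2183/100) = 209300/2183 ≈ 95.877
Max retention: S = 1000/(209300/2183) − 10 = 900/2093 in (≈ 0.430 in)
Initial abstraction Ia = S/5 = (900/2093)/5 = 180/2093 ≈ 0.086 in
Excess rainfall: 4.360 − 0.086 = 4.274 in; P > Ia so Q > 0
Q: (223637/52325)² ÷ (246137/52325) = 50013507769/12879118525 in (≈ 3.883 in)

Q = 50013507769/12879118525 in ≈ 3.883 in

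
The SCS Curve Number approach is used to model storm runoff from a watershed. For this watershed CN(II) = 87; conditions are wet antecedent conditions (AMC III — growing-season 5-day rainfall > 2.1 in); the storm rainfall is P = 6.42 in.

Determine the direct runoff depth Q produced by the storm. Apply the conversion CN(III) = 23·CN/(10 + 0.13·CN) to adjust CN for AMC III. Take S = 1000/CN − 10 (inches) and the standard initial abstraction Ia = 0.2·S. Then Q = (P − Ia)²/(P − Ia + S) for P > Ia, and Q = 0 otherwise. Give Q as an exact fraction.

CN(III) from CN(II)=87: (23·87)/(10 + 0.13·87) = 200100/2131 ≈ 93.900
Max retention: S = 1000/(200100/2131) − 10 = 1300/2001 in (≈ 0.650 in)
Ia = 0.2·(1300/2001) = 260/2001 in ≈ 0.130 in
Since P=6.420 > Ia=0.130: effective rainfall P−Ia = 629321/100050 in
Q = (629321/100050)²/((629321/100050) + 1300/2001) = (396044921041/10010002500)/(694321/100050) = 396044921041/69466816050 in ≈ 5.701 in

Q = 396044921041/69466816050 in ≈ 5.701 in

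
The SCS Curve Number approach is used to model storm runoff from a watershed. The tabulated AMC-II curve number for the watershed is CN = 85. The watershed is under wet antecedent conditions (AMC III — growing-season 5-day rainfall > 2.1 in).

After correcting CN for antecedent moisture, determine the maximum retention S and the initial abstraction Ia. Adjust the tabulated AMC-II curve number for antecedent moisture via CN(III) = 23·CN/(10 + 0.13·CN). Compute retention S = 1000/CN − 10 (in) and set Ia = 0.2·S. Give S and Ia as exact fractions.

CN(III) from CN(II)=85: (23·85)/(10 + 0.13·85) = 39100/421 ≈ 92.874
Max retention: S = 1000/(39100/421) − 10 = 300/391 in (≈ 0.767 in)
Ia = 0.2·(300/391) = 60/391 in ≈ 0.153 in

S = 300/391 in ≈ 0.767 in; Ia = 60/391 in ≈ 0.153 in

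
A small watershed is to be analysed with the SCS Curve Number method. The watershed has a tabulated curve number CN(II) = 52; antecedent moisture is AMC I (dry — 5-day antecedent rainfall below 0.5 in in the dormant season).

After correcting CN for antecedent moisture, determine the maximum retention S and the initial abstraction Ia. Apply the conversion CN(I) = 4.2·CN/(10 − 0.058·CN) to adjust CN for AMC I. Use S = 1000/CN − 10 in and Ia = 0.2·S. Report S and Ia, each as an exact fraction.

Dry (AMC I): CN(I) = 4.2·52/(10 − 0.058·52) = (1092/5)/(873/125) = 9100/291 ≈ 31.271
Retention S: 1000/CN − 10 with CN=31.271 → S = 2000/91 ≈ 21.978 in
Ia = 0.2S: 0.2·21.978 = 4.396 in (exactly 400/91)

S = 2000/91 in ≈ 21.978 in; Ia = 400/91 in ≈ 4.396 in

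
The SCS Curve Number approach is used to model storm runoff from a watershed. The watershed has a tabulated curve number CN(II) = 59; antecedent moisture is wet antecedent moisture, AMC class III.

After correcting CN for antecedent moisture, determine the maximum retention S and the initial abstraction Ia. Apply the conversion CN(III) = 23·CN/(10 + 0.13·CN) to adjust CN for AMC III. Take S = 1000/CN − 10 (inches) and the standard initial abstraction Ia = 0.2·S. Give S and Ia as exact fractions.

S = 4100/1357 in ≈ 3.021 in; Ia = 820/1357 in ≈ 0.604 in

CN(III) from CN(II)=59: (23·59)/(10 + 0.13·59) = 135700/1767 ≈ 76.797
Max retention: S = 1000/(135700/1767) − 10 = 4100/1357 in (≈ 3.021 in)
Ia = 0.2S: 0.2·3.021 = 0.604 in (exactly 820/1357)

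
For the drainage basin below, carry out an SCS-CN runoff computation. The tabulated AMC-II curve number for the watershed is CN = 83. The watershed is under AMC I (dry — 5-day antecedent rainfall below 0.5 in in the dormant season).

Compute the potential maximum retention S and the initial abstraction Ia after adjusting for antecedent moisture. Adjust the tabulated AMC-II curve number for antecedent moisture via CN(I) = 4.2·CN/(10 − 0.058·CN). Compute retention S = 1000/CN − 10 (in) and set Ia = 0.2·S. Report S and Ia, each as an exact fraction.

S = 8500/1743 in ≈ 4.877 in; Ia = 1700/1743 in ≈ 0.975 in

Adjust CN=83 to AMC I: 4.2·83/(10 − 0.058·83) → (1743/5) ÷ (2593/500) = 174300/2593 ≈ 67.219
Max retention: S = 1000/(174300/2593) − 10 = 8500/1743 in (≈ 4.877 in)
Initial abstraction Ia = S/5 = (8500/1743)/5 = 1700/1743 ≈ 0.975 in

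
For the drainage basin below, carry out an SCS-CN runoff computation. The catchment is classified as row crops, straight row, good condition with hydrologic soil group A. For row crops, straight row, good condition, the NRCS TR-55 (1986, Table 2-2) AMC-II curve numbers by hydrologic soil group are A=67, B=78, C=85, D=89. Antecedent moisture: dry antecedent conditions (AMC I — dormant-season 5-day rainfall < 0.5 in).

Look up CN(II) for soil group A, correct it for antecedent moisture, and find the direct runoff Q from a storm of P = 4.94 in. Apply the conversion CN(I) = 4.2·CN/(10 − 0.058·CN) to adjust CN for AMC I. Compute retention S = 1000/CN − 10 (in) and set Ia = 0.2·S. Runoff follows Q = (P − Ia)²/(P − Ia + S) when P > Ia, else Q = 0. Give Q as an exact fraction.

NRCS table: row crops, straight row, good condition, soil group A → CN(II) = 67
Adjust CN=67 to AMC I: 4.2·67/(10 − 0.058·67) → (1407/5) ÷ (3057/500) = 46900/1019 ≈ 46.026
Retention S: 1000/CN − 10 with CN=46.026 → S = 5500/469 ≈ 11.727 in
Initial abstraction Ia = S/5 = (5500/469)/5 = 1100/469 ≈ 2.345 in
Excess rainfall: 4.940 − 2.345 = 2.595 in; P > Ia so Q > 0
Runoff Q = (P−Ia)²/(P−Ia+S) = (2.595)²/(2.595+11.727) = 3701870649/7875518350 ≈ 0.470 in

Q = 3701870649/7875518350 in ≈ 0.470 in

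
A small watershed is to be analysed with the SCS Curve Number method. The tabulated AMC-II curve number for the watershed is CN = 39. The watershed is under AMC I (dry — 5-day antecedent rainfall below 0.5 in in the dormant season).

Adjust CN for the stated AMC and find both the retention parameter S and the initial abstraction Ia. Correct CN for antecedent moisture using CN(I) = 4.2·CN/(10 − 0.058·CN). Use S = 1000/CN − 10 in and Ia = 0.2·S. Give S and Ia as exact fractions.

S = 30500/819 in ≈ 37.241 in; Ia = 6100/819 in ≈ 7.448 in

Dry (AMC I): CN(I) = 4.2·39/(10 − 0.058·39) = (819/5)/(3869/500) = 81900/3869 ≈ 21.168
S = 1000/(81900/3869) − 10 = 30500/819 in ≈ 37.241 in
Ia = 0.2·(30500/819) = 6100/819 in ≈ 7.448 in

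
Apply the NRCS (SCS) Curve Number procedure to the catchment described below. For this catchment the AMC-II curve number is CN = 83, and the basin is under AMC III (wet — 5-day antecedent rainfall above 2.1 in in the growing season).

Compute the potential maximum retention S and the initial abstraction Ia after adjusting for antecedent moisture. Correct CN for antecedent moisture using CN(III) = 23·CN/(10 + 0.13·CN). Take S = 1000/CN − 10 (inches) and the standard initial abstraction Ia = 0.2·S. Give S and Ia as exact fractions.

S = 1700/1909 in ≈ 0.891 in; Ia = 340/1909 in ≈ 0.178 in

CN(III) from CN(II)=83: (23·83)/(10 + 0.13·83) = 190900/2079 ≈ 91.823
Max retention: S = 1000/(190900/2079) − 10 = 1700/1909 in (≈ 0.891 in)
Ia = 0.2·(1700/1909) = 340/1909 in ≈ 0.178 in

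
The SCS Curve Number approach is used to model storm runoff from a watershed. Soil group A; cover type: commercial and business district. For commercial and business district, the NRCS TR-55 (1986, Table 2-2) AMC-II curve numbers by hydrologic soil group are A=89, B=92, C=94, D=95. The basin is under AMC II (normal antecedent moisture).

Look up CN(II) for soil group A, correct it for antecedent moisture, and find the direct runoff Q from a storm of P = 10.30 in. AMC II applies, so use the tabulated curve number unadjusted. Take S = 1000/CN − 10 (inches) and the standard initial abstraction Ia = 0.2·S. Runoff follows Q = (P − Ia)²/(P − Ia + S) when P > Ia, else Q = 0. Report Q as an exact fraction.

Q = 80048809/8941830 in ≈ 8.952 in

NRCS table: commercial and business district, soil group A → CN(II) = 89
AMC II — tabulated CN = 89 applies directly.
Max retention: S = 1000/89 − 10 = 110/89 in (≈ 1.236 in)
Ia = 0.2S: 0.2·1.236 = 0.247 in (exactly 22/89)
P − Ia = 10.300 − 0.247 = 8947/890 ≈ 10.053 in (> 0, runoff occurs)
Runoff Q = (P−Ia)²/(P−Ia+S) = (10.053)²/(10.053+1.236) = 80048809/8941830 ≈ 8.952 in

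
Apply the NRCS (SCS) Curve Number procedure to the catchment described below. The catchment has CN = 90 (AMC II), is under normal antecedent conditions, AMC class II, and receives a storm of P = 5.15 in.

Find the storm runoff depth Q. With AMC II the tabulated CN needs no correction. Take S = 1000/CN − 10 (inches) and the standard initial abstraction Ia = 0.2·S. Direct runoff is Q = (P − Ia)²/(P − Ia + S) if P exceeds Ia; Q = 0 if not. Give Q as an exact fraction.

Q = 786769/195660 in ≈ 4.021 in

CN(II) = 90; AMC II needs no correction.
Max retention: S = 1000/90 − 10 = 10/9 in (≈ 1.111 in)
Initial abstraction Ia = S/5 = (10/9)/5 = 2/9 ≈ 0.222 in
Excess rainfall: 5.150 − 0.222 = 4.928 in; P > Ia so Q > 0
Q = (887/180)²/((887/180) + 10/9) = (786769/32400)/(1087/180) = 786769/195660 in ≈ 4.021 in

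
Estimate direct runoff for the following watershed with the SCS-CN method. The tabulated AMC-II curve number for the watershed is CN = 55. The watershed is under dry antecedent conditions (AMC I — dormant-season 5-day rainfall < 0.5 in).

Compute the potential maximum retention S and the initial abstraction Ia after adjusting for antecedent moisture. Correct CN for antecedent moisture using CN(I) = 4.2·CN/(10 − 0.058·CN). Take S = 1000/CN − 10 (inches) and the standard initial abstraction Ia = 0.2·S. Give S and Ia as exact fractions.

S = 1500/77 in ≈ 19.481 in; Ia = 300/77 in ≈ 3.896 in

CN(I) from CN(II)=55: (4.2·55)/(10 − 0.058·55) = 7700/227 ≈ 33.921
Retention S: 1000/CN − 10 with CN=33.921 → S = 1500/77 ≈ 19.481 in
Initial abstraction Ia = S/5 = (1500/77)/5 = 300/77 ≈ 3.896 in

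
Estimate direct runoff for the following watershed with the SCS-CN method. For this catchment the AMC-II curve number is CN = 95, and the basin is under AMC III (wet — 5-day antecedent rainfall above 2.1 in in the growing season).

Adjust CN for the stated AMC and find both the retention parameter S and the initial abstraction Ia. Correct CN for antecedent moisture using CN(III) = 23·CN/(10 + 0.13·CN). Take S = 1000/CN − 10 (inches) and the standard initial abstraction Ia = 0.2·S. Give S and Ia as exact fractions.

Adjust CN=95 to AMC III: 23·95/(10 + 0.13·95) → 2185 ÷ (447/20) = 43700/447 ≈ 97.763
Retention S: 1000/CN − 10 with CN=97.763 → S = 100/437 ≈ 0.229 in
Ia = 0.2·(100/437) = 20/437 in ≈ 0.046 in

S = 100/437 in ≈ 0.229 in; Ia = 20/437 in ≈ 0.046 in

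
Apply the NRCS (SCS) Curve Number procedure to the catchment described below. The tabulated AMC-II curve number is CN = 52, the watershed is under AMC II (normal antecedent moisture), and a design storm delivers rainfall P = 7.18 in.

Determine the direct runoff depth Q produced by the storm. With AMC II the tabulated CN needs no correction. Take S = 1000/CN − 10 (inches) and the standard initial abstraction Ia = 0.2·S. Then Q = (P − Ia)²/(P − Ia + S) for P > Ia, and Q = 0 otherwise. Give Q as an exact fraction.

Q = 12020089/6153550 in ≈ 1.953 in

Average conditions: CN = 52 (no AMC adjustment).
Retention S: 1000/CN − 10 with CN=52.000 → S = 120/13 ≈ 9.231 in
Initial abstraction Ia = S/5 = (120/13)/5 = 24/13 ≈ 1.846 in
Excess rainfall: 7.180 − 1.846 = 5.334 in; P > Ia so Q > 0
Q = (3467/650)²/((3467/650) + 120/13) = (12020089/422500)/(9467/650) = 12020089/6153550 in ≈ 1.953 in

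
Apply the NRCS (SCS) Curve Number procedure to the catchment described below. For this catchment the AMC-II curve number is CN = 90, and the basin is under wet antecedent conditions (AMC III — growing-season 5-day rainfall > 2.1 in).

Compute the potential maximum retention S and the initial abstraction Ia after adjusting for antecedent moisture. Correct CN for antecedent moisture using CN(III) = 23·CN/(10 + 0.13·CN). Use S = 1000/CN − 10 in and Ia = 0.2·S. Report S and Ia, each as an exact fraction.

Wet (AMC III): CN(III) = 23·90/(10 + 0.13·90) = 2070/(217/10) = 20700/217 ≈ 95.392
Max retention: S = 1000/(20700/217) − 10 = 100/207 in (≈ 0.483 in)
Initial abstraction Ia = S/5 = (100/207)/5 = 20/207 ≈ 0.097 in

S = 100/207 in ≈ 0.483 in; Ia = 20/207 in ≈ 0.097 in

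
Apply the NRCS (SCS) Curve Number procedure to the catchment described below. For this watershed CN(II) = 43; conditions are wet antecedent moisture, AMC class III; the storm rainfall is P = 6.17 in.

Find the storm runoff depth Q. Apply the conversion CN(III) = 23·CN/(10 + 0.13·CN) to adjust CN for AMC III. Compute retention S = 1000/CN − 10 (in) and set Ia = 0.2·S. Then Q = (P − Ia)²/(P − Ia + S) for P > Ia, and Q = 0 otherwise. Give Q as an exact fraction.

Adjust CN=43 to AMC III: 23·43/(10 + 0.13·43) → 989 ÷ (1559/100) = 98900/1559 ≈ 63.438
Max retention: S = 1000/(98900/1559) − 10 = 5700/989 in (≈ 5.763 in)
Ia = 0.2·(5700/989) = 1140/989 in ≈ 1.153 in
P − Ia = 6.170 − 1.153 = 496213/98900 ≈ 5.017 in (> 0, runoff occurs)
Runoff Q = (P−Ia)²/(P−Ia+S) = (5.017)²/(5.017+5.763) = 246227341369/105448465700 ≈ 2.335 in

Q = 246227341369/105448465700 in ≈ 2.335 in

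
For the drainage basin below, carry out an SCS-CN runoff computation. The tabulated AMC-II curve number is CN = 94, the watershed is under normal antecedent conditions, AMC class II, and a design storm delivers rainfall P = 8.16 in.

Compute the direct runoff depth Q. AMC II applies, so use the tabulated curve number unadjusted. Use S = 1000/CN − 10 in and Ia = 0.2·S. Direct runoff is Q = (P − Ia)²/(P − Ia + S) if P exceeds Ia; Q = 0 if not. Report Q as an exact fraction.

Q = 2474329/332525 in ≈ 7.441 in

Average conditions: CN = 94 (no AMC adjustment).
Retention S: 1000/CN − 10 with CN=94.000 → S = 30/47 ≈ 0.638 in
Initial abstraction Ia = S/5 = (30/47)/5 = 6/47 ≈ 0.128 in
Excess rainfall: 8.160 − 0.128 = 8.032 in; P > Ia so Q > 0
Q: (9438/1175)² ÷ (10188/1175) = 2474329/332525 in (≈ 7.441 in)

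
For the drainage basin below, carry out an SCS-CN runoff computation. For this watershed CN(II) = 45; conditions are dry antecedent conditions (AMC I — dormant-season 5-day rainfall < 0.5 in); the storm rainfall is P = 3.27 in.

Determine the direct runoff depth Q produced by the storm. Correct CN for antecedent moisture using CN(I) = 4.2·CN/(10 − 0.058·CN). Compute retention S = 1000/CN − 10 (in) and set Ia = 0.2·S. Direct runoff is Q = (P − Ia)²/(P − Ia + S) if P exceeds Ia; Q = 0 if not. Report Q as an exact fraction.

Adjust CN=45 to AMC I: 4.2·45/(10 − 0.058·45) → 189 ÷ (739/100) = 18900/739 ≈ 25.575
Max retention: S = 1000/(18900/739) − 10 = 5500/189 in (≈ 29.101 in)
Ia = 0.2S: 0.2·29.101 = 5.820 in (exactly 1100/189)
P = 3.270 ≤ Ia = 5.820 in: entire storm abstracted, Q = 0.

Q = 0 in ≈ 0.000 in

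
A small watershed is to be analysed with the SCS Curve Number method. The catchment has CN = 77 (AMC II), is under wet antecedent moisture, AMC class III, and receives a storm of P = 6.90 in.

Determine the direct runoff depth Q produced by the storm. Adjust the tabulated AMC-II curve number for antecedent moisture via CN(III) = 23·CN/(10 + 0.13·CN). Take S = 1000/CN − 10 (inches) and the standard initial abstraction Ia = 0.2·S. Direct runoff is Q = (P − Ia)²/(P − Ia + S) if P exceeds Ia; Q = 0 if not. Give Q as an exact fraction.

Wet (AMC III): CN(III) = 23·77/(10 + 0.13·77) = 1771/(2001/100) = 7700/87 ≈ 88.506
Max retention: S = 1000/(7700/87) − 10 = 100/77 in (≈ 1.299 in)
Initial abstraction Ia = S/5 = (100/77)/5 = 20/77 ≈ 0.260 in
P − Ia = 6.900 − 0.260 = 5113/770 ≈ 6.640 in (> 0, runoff occurs)
Q = (5113/770)²/((5113/770) + 100/77) = (26142769/592900)/(6113/770) = 26142769/4707010 in ≈ 5.554 in

Q = 26142769/4707010 in ≈ 5.554 in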